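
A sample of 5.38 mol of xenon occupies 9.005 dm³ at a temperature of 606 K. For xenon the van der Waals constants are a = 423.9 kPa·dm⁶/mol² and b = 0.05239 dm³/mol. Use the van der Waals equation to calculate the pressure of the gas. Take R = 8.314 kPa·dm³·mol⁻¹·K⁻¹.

P ≈ 2956 kPa

P = nRT/(V − nb) − a n²/V²
nRT/(V − nb) = (5.38)(8.314)(606)/(9.005 − 5.38×0.05239) = 27106/8.7231 = 3107.4 kPa
a n²/V² = (423.9)(5.38)²/(9.005)² = 151.31 kPa
P = 3107.4 − 151.31 = 2956 kPa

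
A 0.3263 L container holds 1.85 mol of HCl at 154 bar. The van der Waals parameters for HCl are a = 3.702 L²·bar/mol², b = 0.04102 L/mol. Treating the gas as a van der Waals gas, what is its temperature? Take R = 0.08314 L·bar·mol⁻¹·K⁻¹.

T = (P + a n²/V²)(V − nb)/(nR)
P + a n²/V² = 154 + (3.702)(1.85)²/(0.3263)² = 273.00 bar
V − nb = 0.3263 − (1.85)(0.04102) = 0.25041 L
T = (273.00)(0.25041)/((1.85)(0.08314)) = 444.5 K

T ≈ 444.5 K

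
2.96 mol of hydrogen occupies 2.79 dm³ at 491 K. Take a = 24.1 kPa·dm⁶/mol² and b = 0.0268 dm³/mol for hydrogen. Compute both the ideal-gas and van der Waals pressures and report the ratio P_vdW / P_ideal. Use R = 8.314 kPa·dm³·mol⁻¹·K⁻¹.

P_vdW / P_ideal ≈ 1.023

Ideal: P_ideal = nRT/V = (2.96)(8.314)(491)/2.79 = 4330.91 kPa
vdW: P = nRT/(V − nb) − a n²/V² = 12083.2/2.71067 − 211.155/7.78410 = 4457.64 − 27.1265 = 4430.51 kPa
Ratio = 4430.51/4330.91 = 1.023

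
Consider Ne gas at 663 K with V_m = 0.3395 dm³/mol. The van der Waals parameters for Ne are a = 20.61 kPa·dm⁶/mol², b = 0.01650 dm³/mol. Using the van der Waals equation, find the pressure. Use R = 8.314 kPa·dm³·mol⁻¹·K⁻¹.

P = RT/(V_m − b) − a/V_m²
RT/(V_m − b) = (8.314)(663)/(0.3395 − 0.01650) = 5512.2/0.32300 = 17066 kPa
a/V_m² = 20.61/(0.3395)² = 178.81 kPa
P = 17066 − 178.81 = 16887 kPa

P ≈ 16887 kPa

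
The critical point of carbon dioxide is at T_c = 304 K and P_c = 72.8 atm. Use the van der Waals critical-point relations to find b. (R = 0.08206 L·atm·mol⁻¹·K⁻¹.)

From T_c = 8a/(27Rb) and P_c = a/(27b²): b = R T_c/(8 P_c).
b = (0.08206)(304)/(8×72.8) = 24.946/582.40 = 0.04283 L/mol

b ≈ 0.04283 L/mol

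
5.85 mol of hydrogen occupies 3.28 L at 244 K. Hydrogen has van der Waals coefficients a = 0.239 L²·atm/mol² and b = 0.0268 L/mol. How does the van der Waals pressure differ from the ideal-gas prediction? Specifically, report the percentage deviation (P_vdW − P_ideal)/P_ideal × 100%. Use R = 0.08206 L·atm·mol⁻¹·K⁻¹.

Ideal: P_ideal = nRT/V = (5.85)(0.08206)(244)/3.28 = 35.7111 atm
vdW: P = nRT/(V − nb) − a n²/V² = 117.132/3.12322 − 8.17918/10.7584 = 37.5036 − 0.760260 = 36.7433 atm
% deviation = (36.7433 − 35.7111)/35.7111 × 100% = 2.89%

2.89 %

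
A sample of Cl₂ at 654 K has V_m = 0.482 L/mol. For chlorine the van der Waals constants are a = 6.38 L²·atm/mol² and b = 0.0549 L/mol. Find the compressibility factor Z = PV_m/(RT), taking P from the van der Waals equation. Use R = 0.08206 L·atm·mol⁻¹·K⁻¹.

P = RT/(V_m − b) − a/V_m² = (0.08206)(654)/(0.482 − 0.0549) − 6.38/(0.482)²
  = 53.667/0.42710 − 27.462 = 125.65 − 27.462 = 98.19 atm
Z = PV_m/(RT) = (98.19)(0.482)/((0.08206)(654)) = 47.328/53.667 = 0.8819

Z ≈ 0.8819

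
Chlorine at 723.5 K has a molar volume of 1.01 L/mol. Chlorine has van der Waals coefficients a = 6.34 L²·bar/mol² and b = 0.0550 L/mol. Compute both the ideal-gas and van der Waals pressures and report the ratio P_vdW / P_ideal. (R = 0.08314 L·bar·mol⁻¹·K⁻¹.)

P_vdW / P_ideal ≈ 0.9532

Ideal: P_ideal = RT/V_m = (0.08314)(723.5)/1.01 = 59.5562 bar
vdW: P = RT/(V_m − b) − a/V_m² = 60.1518/0.955000 − 6.34/1.02010 = 62.9862 − 6.21508 = 56.7711 bar
Ratio = 56.7711/59.5562 = 0.9532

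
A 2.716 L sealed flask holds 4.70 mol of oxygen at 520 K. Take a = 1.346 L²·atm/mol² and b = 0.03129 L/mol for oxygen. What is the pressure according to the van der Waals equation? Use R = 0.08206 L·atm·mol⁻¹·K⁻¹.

P = nRT/(V − nb) − a n²/V²
nRT/(V − nb) = (4.70)(0.08206)(520)/(2.716 − 4.70×0.03129) = 200.55/2.5689 = 78.068 atm
a n²/V² = (1.346)(4.70)²/(2.716)² = 4.0307 atm
P = 78.068 − 4.0307 = 74.04 atm

P ≈ 74.04 atm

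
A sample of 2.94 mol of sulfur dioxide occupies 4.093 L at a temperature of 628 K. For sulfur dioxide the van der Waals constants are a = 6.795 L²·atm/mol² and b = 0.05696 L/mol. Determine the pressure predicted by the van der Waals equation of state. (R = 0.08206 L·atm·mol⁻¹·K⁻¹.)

P ≈ 35.09 atm

P = nRT/(V − nb) − a n²/V²
nRT/(V − nb) = (2.94)(0.08206)(628)/(4.093 − 2.94×0.05696) = 151.51/3.9255 = 38.596 atm
a n²/V² = (6.795)(2.94)²/(4.093)² = 3.5059 atm
P = 38.596 − 3.5059 = 35.09 atm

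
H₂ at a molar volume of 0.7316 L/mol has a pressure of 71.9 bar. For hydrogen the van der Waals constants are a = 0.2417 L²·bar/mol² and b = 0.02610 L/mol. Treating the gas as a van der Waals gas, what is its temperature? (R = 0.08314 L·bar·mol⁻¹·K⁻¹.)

T = (P + a/V_m²)(V_m − b)/R
P + a/V_m² = 71.9 + 0.2417/(0.7316)² = 72.352 bar
V_m − b = 0.7316 − 0.02610 = 0.70550 L/mol
T = (72.352)(0.70550)/0.08314 = 614.0 K

T ≈ 614.0 K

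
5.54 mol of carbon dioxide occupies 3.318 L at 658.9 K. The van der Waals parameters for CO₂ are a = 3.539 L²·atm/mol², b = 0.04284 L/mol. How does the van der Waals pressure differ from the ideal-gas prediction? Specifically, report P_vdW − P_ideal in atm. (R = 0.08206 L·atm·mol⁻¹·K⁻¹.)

ΔP ≈ -2.911 atm

Ideal: P_ideal = nRT/V = (5.54)(0.08206)(658.9)/3.318 = 90.2785 atm
vdW: P = nRT/(V − nb) − a n²/V² = 299.544/3.08067 − 108.618/11.0091 = 97.2334 − 9.86620 = 87.3672 atm
ΔP = 87.3672 − 90.2785 = -2.911 atm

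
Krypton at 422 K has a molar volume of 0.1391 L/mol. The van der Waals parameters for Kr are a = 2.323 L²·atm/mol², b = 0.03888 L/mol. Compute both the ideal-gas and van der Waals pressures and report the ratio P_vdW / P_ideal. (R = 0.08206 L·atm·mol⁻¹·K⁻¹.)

Ideal: P_ideal = RT/V_m = (0.08206)(422)/0.1391 = 248.953 atm
vdW: P = RT/(V_m − b) − a/V_m² = 34.6293/0.100220 − 2.323/0.0193488 = 345.533 − 120.059 = 225.474 atm
Ratio = 225.474/248.953 = 0.9057

P_vdW / P_ideal ≈ 0.9057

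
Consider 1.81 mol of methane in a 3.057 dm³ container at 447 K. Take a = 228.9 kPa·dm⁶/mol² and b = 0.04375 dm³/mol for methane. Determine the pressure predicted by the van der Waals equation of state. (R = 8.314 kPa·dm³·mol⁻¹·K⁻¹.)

P = nRT/(V − nb) − a n²/V²
nRT/(V − nb) = (1.81)(8.314)(447)/(3.057 − 1.81×0.04375) = 6726.6/2.9778 = 2258.9 kPa
a n²/V² = (228.9)(1.81)²/(3.057)² = 80.244 kPa
P = 2258.9 − 80.244 = 2179 kPa

P ≈ 2179 kPa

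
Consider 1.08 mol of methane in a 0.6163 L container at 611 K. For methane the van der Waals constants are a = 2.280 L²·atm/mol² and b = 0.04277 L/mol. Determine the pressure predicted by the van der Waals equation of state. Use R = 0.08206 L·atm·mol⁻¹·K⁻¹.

P ≈ 87.98 atm

P = nRT/(V − nb) − a n²/V²
nRT/(V − nb) = (1.08)(0.08206)(611)/(0.6163 − 1.08×0.04277) = 54.150/0.57011 = 94.982 atm
a n²/V² = (2.280)(1.08)²/(0.6163)² = 7.0016 atm
P = 94.982 − 7.0016 = 87.98 atm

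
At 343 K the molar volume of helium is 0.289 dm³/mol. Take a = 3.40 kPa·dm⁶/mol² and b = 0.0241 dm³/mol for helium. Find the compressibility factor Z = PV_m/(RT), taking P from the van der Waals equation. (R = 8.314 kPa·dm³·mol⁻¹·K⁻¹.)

P = RT/(V_m − b) − a/V_m² = (8.314)(343)/(0.289 − 0.0241) − 3.40/(0.289)²
  = 2851.7/0.26490 − 40.708 = 10765 − 40.708 = 10724 kPa
Z = PV_m/(RT) = (10724)(0.289)/((8.314)(343)) = 3099.2/2851.7 = 1.087

Z ≈ 1.087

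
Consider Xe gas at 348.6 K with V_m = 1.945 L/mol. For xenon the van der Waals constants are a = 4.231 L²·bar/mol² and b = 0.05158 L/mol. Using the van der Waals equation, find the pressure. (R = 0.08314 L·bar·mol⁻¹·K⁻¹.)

P = RT/(V_m − b) − a/V_m²
RT/(V_m − b) = (0.08314)(348.6)/(1.945 − 0.05158) = 28.983/1.8934 = 15.307 bar
a/V_m² = 4.231/(1.945)² = 1.1184 bar
P = 15.307 − 1.1184 = 14.19 bar

P ≈ 14.19 bar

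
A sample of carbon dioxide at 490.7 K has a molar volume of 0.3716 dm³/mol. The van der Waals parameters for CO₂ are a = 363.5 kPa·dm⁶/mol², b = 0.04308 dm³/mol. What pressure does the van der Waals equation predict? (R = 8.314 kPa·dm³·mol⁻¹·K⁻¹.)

P = RT/(V_m − b) − a/V_m²
RT/(V_m − b) = (8.314)(490.7)/(0.3716 − 0.04308) = 4079.7/0.32852 = 12418 kPa
a/V_m² = 363.5/(0.3716)² = 2632.4 kPa
P = 12418 − 2632.4 = 9786 kPa

P ≈ 9786 kPa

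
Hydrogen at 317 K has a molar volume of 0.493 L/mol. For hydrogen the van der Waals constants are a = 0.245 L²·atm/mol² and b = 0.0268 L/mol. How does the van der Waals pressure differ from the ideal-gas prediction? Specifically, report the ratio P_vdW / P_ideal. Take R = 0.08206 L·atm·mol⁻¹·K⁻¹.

P_vdW / P_ideal ≈ 1.038

Ideal: P_ideal = RT/V_m = (0.08206)(317)/0.493 = 52.7647 atm
vdW: P = RT/(V_m − b) − a/V_m² = 26.0130/0.466200 − 0.245/0.243049 = 55.7979 − 1.00803 = 54.7899 atm
Ratio = 54.7899/52.7647 = 1.038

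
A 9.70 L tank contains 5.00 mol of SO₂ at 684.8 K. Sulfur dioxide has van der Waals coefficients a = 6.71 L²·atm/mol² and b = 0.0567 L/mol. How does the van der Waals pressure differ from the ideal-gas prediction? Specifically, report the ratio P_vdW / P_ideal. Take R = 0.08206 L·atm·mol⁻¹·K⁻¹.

P_vdW / P_ideal ≈ 0.9686

Ideal: P_ideal = nRT/V = (5.00)(0.08206)(684.8)/9.70 = 28.9663 atm
vdW: P = nRT/(V − nb) − a n²/V² = 280.973/9.41650 − 167.750/94.0900 = 29.8384 − 1.78287 = 28.0555 atm
Ratio = 28.0555/28.9663 = 0.9686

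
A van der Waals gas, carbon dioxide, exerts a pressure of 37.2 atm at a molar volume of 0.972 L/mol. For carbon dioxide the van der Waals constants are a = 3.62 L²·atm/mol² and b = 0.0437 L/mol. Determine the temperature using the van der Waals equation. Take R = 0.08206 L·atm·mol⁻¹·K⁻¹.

T ≈ 464.2 K

T = (P + a/V_m²)(V_m − b)/R
P + a/V_m² = 37.2 + 3.62/(0.972)² = 41.032 atm
V_m − b = 0.972 − 0.0437 = 0.92830 L/mol
T = (41.032)(0.92830)/0.08206 = 464.2 K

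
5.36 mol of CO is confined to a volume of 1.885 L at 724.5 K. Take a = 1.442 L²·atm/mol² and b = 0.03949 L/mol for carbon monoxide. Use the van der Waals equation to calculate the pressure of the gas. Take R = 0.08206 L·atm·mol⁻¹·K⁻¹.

P ≈ 178.8 atm

P = nRT/(V − nb) − a n²/V²
nRT/(V − nb) = (5.36)(0.08206)(724.5)/(1.885 − 5.36×0.03949) = 318.67/1.6733 = 190.44 atm
a n²/V² = (1.442)(5.36)²/(1.885)² = 11.659 atm
P = 190.44 − 11.659 = 178.8 atm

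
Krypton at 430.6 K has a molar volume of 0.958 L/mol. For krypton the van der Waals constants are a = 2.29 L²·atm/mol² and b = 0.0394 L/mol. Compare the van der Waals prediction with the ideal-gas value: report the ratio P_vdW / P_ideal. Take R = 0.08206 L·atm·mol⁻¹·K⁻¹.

Ideal: P_ideal = RT/V_m = (0.08206)(430.6)/0.958 = 36.8842 atm
vdW: P = RT/(V_m − b) − a/V_m² = 35.3350/0.918600 − 2.29/0.917764 = 38.4661 − 2.49519 = 35.9709 atm
Ratio = 35.9709/36.8842 = 0.9752

P_vdW / P_ideal ≈ 0.9752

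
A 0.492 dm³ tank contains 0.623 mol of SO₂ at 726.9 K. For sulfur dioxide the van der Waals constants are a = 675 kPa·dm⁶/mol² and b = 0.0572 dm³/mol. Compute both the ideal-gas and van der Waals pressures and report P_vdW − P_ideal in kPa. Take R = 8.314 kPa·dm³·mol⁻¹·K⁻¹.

ΔP ≈ -484.7 kPa

Ideal: P_ideal = nRT/V = (0.623)(8.314)(726.9)/0.492 = 7652.58 kPa
vdW: P = nRT/(V − nb) − a n²/V² = 3765.07/0.456364 − 261.987/0.242064 = 8250.15 − 1082.30 = 7167.85 kPa
ΔP = 7167.85 − 7652.58 = -484.7 kPa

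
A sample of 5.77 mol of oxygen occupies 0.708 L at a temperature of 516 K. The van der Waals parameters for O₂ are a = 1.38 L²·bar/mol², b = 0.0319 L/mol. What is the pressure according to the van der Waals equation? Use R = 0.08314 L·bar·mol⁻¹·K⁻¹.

P ≈ 380.8 bar

P = nRT/(V − nb) − a n²/V²
nRT/(V − nb) = (5.77)(0.08314)(516)/(0.708 − 5.77×0.0319) = 247.53/0.52394 = 472.44 bar
a n²/V² = (1.38)(5.77)²/(0.708)² = 91.657 bar
P = 472.44 − 91.657 = 380.8 bar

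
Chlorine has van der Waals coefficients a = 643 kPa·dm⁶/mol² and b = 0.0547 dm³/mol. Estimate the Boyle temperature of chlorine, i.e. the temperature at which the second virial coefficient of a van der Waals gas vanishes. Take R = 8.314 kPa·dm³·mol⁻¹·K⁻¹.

For a van der Waals gas the second virial coefficient B₂ = b − a/(RT) vanishes at T_B = a/(Rb).
T_B = 643/(8.314×0.0547) = 643/0.45478 = 1414 K

T_B ≈ 1414 K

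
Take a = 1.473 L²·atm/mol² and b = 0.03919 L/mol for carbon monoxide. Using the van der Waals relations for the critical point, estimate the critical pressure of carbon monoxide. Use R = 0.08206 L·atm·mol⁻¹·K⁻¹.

For a van der Waals gas, P_c = a/(27b²).
P_c = 1.473/(27×(0.03919)²) = 1.473/0.041468 = 35.52 atm

P_c ≈ 35.52 atm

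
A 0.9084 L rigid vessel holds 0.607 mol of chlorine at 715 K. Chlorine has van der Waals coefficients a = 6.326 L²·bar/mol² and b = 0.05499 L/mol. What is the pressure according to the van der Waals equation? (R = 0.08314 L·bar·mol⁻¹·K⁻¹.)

P ≈ 38.41 bar

P = nRT/(V − nb) − a n²/V²
nRT/(V − nb) = (0.607)(0.08314)(715)/(0.9084 − 0.607×0.05499) = 36.083/0.87502 = 41.237 bar
a n²/V² = (6.326)(0.607)²/(0.9084)² = 2.8246 bar
P = 41.237 − 2.8246 = 38.41 bar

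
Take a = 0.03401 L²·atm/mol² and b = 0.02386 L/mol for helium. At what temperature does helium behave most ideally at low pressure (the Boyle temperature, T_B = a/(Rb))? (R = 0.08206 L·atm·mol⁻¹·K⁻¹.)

For a van der Waals gas the second virial coefficient B₂ = b − a/(RT) vanishes at T_B = a/(Rb).
T_B = 0.03401/(0.08206×0.02386) = 0.03401/0.0019580 = 17.37 K

T_B ≈ 17.37 K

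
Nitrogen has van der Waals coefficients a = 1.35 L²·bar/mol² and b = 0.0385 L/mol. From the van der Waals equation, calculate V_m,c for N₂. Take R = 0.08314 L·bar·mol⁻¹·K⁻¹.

For a van der Waals gas, V_m,c = 3b.
V_m,c = 3×0.0385 = 0.1155 L/mol

V_m,c ≈ 0.1155 L/mol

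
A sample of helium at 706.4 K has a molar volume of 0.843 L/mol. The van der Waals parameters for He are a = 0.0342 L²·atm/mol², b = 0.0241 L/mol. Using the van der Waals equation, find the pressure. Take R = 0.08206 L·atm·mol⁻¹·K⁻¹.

P ≈ 70.74 atm

P = RT/(V_m − b) − a/V_m²
RT/(V_m − b) = (0.08206)(706.4)/(0.843 − 0.0241) = 57.967/0.81890 = 70.786 atm
a/V_m² = 0.0342/(0.843)² = 0.048125 atm
P = 70.786 − 0.048125 = 70.74 atm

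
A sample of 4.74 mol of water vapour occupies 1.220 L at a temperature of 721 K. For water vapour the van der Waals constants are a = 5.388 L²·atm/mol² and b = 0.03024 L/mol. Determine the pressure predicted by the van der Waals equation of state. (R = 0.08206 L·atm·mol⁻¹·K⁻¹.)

P ≈ 179.1 atm

P = nRT/(V − nb) − a n²/V²
nRT/(V − nb) = (4.74)(0.08206)(721)/(1.220 − 4.74×0.03024) = 280.44/1.0767 = 260.46 atm
a n²/V² = (5.388)(4.74)²/(1.220)² = 81.333 atm
P = 260.46 − 81.333 = 179.1 atm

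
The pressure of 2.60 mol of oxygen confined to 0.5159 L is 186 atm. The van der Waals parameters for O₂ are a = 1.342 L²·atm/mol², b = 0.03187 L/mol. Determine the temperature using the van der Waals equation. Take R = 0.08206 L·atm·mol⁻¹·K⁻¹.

T ≈ 446.7 K

T = (P + a n²/V²)(V − nb)/(nR)
P + a n²/V² = 186 + (1.342)(2.60)²/(0.5159)² = 220.09 atm
V − nb = 0.5159 − (2.60)(0.03187) = 0.43304 L
T = (220.09)(0.43304)/((2.60)(0.08206)) = 446.7 K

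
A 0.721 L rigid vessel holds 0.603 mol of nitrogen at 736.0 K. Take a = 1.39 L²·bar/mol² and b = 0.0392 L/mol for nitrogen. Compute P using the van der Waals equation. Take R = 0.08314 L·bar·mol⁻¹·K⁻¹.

P = nRT/(V − nb) − a n²/V²
nRT/(V − nb) = (0.603)(0.08314)(736.0)/(0.721 − 0.603×0.0392) = 36.898/0.69736 = 52.911 bar
a n²/V² = (1.39)(0.603)²/(0.721)² = 0.97225 bar
P = 52.911 − 0.97225 = 51.94 bar

P ≈ 51.94 bar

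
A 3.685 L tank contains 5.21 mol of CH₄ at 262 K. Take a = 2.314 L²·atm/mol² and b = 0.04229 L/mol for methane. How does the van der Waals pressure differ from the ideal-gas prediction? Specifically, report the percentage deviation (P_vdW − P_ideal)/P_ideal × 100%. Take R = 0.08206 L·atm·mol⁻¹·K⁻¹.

Ideal: P_ideal = nRT/V = (5.21)(0.08206)(262)/3.685 = 30.3972 atm
vdW: P = nRT/(V − nb) − a n²/V² = 112.014/3.46467 − 62.8114/13.5792 = 32.3304 − 4.62556 = 27.7048 atm
% deviation = (27.7048 − 30.3972)/30.3972 × 100% = -8.86%

-8.86 %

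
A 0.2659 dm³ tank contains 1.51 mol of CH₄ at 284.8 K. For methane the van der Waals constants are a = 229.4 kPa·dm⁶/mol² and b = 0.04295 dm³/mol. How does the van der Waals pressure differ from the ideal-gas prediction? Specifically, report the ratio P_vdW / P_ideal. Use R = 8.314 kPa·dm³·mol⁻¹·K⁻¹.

Ideal: P_ideal = nRT/V = (1.51)(8.314)(284.8)/0.2659 = 13446.5 kPa
vdW: P = nRT/(V − nb) − a n²/V² = 3575.42/0.201046 − 523.055/0.0707028 = 17784.1 − 7397.94 = 10386.2 kPa
Ratio = 10386.2/13446.5 = 0.7724

P_vdW / P_ideal ≈ 0.7724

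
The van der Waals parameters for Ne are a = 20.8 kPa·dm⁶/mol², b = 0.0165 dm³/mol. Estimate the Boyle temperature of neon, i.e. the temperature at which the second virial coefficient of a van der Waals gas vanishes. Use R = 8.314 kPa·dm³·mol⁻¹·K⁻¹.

For a van der Waals gas the second virial coefficient B₂ = b − a/(RT) vanishes at T_B = a/(Rb).
T_B = 20.8/(8.314×0.0165) = 20.8/0.13718 = 151.6 K

T_B ≈ 151.6 K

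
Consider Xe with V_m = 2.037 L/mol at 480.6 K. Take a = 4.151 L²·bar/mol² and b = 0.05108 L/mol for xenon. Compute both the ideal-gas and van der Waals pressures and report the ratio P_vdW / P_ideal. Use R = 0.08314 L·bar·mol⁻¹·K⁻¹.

P_vdW / P_ideal ≈ 0.9747

Ideal: P_ideal = RT/V_m = (0.08314)(480.6)/2.037 = 19.6157 bar
vdW: P = RT/(V_m − b) − a/V_m² = 39.9571/1.98592 − 4.151/4.14937 = 20.1202 − 1.00039 = 19.1198 bar
Ratio = 19.1198/19.6157 = 0.9747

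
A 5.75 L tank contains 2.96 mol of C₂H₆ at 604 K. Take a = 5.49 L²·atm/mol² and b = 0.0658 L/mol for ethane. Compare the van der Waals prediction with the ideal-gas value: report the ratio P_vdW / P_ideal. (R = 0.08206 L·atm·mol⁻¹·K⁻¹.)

Ideal: P_ideal = nRT/V = (2.96)(0.08206)(604)/5.75 = 25.5148 atm
vdW: P = nRT/(V − nb) − a n²/V² = 146.710/5.55523 − 48.1012/33.0625 = 26.4093 − 1.45486 = 24.9544 atm
Ratio = 24.9544/25.5148 = 0.9780

P_vdW / P_ideal ≈ 0.9780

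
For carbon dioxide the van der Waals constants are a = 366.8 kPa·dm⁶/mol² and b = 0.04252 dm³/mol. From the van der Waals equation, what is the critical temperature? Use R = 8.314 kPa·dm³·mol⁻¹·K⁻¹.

T_c ≈ 307.4 K

For a van der Waals gas, T_c = 8a/(27Rb).
T_c = 8×366.8/(27×8.314×0.04252) = 2934.4/9.5448 = 307.4 K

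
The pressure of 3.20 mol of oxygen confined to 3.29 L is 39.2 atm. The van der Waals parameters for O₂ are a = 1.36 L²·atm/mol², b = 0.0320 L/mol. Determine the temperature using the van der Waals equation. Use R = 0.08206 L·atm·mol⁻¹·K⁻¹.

T ≈ 491.5 K

T = (P + a n²/V²)(V − nb)/(nR)
P + a n²/V² = 39.2 + (1.36)(3.20)²/(3.29)² = 40.487 atm
V − nb = 3.29 − (3.20)(0.0320) = 3.1876 L
T = (40.487)(3.1876)/((3.20)(0.08206)) = 491.5 K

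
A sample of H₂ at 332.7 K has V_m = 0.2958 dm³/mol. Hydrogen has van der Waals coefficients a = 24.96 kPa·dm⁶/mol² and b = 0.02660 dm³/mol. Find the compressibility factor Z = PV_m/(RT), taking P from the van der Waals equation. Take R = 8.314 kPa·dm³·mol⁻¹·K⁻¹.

P = RT/(V_m − b) − a/V_m² = (8.314)(332.7)/(0.2958 − 0.02660) − 24.96/(0.2958)²
  = 2766.1/0.26920 − 285.26 = 10275 − 285.26 = 9990 kPa
Z = PV_m/(RT) = (9990)(0.2958)/((8.314)(332.7)) = 2955.0/2766.1 = 1.068

Z ≈ 1.068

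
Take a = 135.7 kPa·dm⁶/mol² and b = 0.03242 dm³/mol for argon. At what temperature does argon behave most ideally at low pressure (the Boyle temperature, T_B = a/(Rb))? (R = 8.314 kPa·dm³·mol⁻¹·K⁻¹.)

T_B ≈ 503.5 K

For a van der Waals gas the second virial coefficient B₂ = b − a/(RT) vanishes at T_B = a/(Rb).
T_B = 135.7/(8.314×0.03242) = 135.7/0.26954 = 503.5 K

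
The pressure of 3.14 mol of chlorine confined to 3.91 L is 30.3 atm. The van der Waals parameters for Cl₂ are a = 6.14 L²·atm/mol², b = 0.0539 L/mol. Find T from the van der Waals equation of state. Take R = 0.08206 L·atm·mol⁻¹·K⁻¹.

T ≈ 497.4 K

T = (P + a n²/V²)(V − nb)/(nR)
P + a n²/V² = 30.3 + (6.14)(3.14)²/(3.91)² = 34.260 atm
V − nb = 3.91 − (3.14)(0.0539) = 3.7408 L
T = (34.260)(3.7408)/((3.14)(0.08206)) = 497.4 K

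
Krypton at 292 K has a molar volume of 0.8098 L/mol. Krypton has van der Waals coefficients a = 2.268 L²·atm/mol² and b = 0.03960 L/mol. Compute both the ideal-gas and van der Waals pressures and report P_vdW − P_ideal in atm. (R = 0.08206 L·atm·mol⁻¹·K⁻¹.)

Ideal: P_ideal = RT/V_m = (0.08206)(292)/0.8098 = 29.5894 atm
vdW: P = RT/(V_m − b) − a/V_m² = 23.9615/0.770200 − 2.268/0.655776 = 31.1108 − 3.45850 = 27.6523 atm
ΔP = 27.6523 − 29.5894 = -1.937 atm

ΔP ≈ -1.937 atm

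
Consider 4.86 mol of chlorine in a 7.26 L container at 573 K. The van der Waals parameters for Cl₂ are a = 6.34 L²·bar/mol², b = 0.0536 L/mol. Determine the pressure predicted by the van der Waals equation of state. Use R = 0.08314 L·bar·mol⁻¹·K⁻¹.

P ≈ 30.24 bar

P = nRT/(V − nb) − a n²/V²
nRT/(V − nb) = (4.86)(0.08314)(573)/(7.26 − 4.86×0.0536) = 231.53/6.9995 = 33.078 bar
a n²/V² = (6.34)(4.86)²/(7.26)² = 2.8411 bar
P = 33.078 − 2.8411 = 30.24 bar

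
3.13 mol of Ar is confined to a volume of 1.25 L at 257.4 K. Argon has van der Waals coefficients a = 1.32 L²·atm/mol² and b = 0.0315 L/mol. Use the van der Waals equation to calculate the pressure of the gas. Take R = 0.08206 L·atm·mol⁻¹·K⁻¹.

P ≈ 49.14 atm

P = nRT/(V − nb) − a n²/V²
nRT/(V − nb) = (3.13)(0.08206)(257.4)/(1.25 − 3.13×0.0315) = 66.113/1.1514 = 57.420 atm
a n²/V² = (1.32)(3.13)²/(1.25)² = 8.2764 atm
P = 57.420 − 8.2764 = 49.14 atm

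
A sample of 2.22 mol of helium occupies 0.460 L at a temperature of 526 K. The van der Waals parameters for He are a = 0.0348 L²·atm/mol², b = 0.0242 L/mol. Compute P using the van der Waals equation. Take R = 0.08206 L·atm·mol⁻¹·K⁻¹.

P ≈ 235.0 atm

P = nRT/(V − nb) − a n²/V²
nRT/(V − nb) = (2.22)(0.08206)(526)/(0.460 − 2.22×0.0242) = 95.823/0.40628 = 235.85 atm
a n²/V² = (0.0348)(2.22)²/(0.460)² = 0.81053 atm
P = 235.85 − 0.81053 = 235.0 atm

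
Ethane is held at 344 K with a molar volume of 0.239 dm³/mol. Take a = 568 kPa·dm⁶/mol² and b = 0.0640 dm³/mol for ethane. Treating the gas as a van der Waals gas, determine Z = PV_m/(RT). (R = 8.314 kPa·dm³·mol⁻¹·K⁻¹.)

Z ≈ 0.5348

P = RT/(V_m − b) − a/V_m² = (8.314)(344)/(0.239 − 0.0640) − 568/(0.239)²
  = 2860.0/0.17500 − 9943.8 = 16343 − 9943.8 = 6399 kPa
Z = PV_m/(RT) = (6399)(0.239)/((8.314)(344)) = 1529.4/2860.0 = 0.5348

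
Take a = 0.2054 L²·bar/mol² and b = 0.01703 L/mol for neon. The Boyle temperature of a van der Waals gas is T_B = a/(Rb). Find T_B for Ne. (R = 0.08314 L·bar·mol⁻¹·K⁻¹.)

For a van der Waals gas the second virial coefficient B₂ = b − a/(RT) vanishes at T_B = a/(Rb).
T_B = 0.2054/(0.08314×0.01703) = 0.2054/0.0014159 = 145.1 K

T_B ≈ 145.1 K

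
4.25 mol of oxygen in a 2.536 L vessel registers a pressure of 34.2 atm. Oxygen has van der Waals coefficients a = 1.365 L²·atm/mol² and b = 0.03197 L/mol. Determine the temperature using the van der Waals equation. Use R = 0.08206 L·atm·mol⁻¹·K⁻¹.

T = (P + a n²/V²)(V − nb)/(nR)
P + a n²/V² = 34.2 + (1.365)(4.25)²/(2.536)² = 38.034 atm
V − nb = 2.536 − (4.25)(0.03197) = 2.4001 L
T = (38.034)(2.4001)/((4.25)(0.08206)) = 261.7 K

T ≈ 261.7 K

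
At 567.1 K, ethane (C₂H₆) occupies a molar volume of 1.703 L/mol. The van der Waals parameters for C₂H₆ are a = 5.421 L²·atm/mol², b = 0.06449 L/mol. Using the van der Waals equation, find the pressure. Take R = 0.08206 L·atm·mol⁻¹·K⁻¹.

P = RT/(V_m − b) − a/V_m²
RT/(V_m − b) = (0.08206)(567.1)/(1.703 − 0.06449) = 46.536/1.6385 = 28.402 atm
a/V_m² = 5.421/(1.703)² = 1.8692 atm
P = 28.402 − 1.8692 = 26.53 atm

P ≈ 26.53 atm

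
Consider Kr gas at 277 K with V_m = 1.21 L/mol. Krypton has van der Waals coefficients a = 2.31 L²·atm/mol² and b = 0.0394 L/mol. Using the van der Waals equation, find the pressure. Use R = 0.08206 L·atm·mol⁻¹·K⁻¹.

P ≈ 17.84 atm

P = RT/(V_m − b) − a/V_m²
RT/(V_m − b) = (0.08206)(277)/(1.21 − 0.0394) = 22.731/1.1706 = 19.418 atm
a/V_m² = 2.31/(1.21)² = 1.5778 atm
P = 19.418 − 1.5778 = 17.84 atm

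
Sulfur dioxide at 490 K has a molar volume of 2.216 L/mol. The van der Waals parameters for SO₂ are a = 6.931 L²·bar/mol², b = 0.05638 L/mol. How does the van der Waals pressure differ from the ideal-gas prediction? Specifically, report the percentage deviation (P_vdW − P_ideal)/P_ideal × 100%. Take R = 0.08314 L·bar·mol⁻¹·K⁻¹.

-5.07 %

Ideal: P_ideal = RT/V_m = (0.08314)(490)/2.216 = 18.3838 bar
vdW: P = RT/(V_m − b) − a/V_m² = 40.7386/2.15962 − 6.931/4.91066 = 18.8638 − 1.41142 = 17.4524 bar
% deviation = (17.4524 − 18.3838)/18.3838 × 100% = -5.07%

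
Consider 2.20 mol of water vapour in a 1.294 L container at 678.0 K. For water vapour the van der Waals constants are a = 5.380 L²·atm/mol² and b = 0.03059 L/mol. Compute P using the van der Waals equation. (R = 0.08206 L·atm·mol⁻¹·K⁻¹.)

P ≈ 84.23 atm

P = nRT/(V − nb) − a n²/V²
nRT/(V − nb) = (2.20)(0.08206)(678.0)/(1.294 − 2.20×0.03059) = 122.40/1.2267 = 99.780 atm
a n²/V² = (5.380)(2.20)²/(1.294)² = 15.551 atm
P = 99.780 − 15.551 = 84.23 atm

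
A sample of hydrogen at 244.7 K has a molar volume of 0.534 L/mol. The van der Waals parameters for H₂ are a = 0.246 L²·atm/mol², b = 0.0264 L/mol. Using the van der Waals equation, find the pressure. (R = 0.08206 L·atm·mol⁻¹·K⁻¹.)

P ≈ 38.70 atm

P = RT/(V_m − b) − a/V_m²
RT/(V_m − b) = (0.08206)(244.7)/(0.534 − 0.0264) = 20.080/0.50760 = 39.559 atm
a/V_m² = 0.246/(0.534)² = 0.86269 atm
P = 39.559 − 0.86269 = 38.70 atm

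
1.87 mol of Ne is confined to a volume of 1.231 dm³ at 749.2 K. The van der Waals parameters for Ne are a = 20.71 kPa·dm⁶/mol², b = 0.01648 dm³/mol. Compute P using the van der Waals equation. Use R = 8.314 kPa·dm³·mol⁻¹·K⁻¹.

P ≈ 9657 kPa

P = nRT/(V − nb) − a n²/V²
nRT/(V − nb) = (1.87)(8.314)(749.2)/(1.231 − 1.87×0.01648) = 11648/1.2002 = 9705.0 kPa
a n²/V² = (20.71)(1.87)²/(1.231)² = 47.791 kPa
P = 9705.0 − 47.791 = 9657 kPa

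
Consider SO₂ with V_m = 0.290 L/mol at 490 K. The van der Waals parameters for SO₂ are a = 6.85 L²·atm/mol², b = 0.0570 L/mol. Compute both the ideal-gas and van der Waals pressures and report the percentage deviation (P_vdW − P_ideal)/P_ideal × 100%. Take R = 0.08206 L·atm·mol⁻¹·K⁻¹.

-34.28 %

Ideal: P_ideal = RT/V_m = (0.08206)(490)/0.290 = 138.653 atm
vdW: P = RT/(V_m − b) − a/V_m² = 40.2094/0.233000 − 6.85/0.0841000 = 172.573 − 81.4507 = 91.122 atm
% deviation = (91.122 − 138.653)/138.653 × 100% = -34.28%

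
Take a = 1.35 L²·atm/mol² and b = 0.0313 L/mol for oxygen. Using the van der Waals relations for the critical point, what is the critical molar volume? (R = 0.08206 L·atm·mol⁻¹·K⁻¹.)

For a van der Waals gas, V_m,c = 3b.
V_m,c = 3×0.0313 = 0.09390 L/mol

V_m,c ≈ 0.09390 L/mol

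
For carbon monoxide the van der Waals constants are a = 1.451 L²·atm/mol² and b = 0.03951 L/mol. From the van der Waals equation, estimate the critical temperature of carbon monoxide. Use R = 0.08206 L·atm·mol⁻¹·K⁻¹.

For a van der Waals gas, T_c = 8a/(27Rb).
T_c = 8×1.451/(27×0.08206×0.03951) = 11.608/0.087539 = 132.6 K

T_c ≈ 132.6 K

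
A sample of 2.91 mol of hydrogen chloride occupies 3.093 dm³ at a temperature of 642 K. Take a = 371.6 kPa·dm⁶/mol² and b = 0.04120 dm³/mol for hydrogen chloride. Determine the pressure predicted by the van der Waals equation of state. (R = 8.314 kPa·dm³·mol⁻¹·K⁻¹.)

P = nRT/(V − nb) − a n²/V²
nRT/(V − nb) = (2.91)(8.314)(642)/(3.093 − 2.91×0.04120) = 15532/2.9731 = 5224.2 kPa
a n²/V² = (371.6)(2.91)²/(3.093)² = 328.93 kPa
P = 5224.2 − 328.93 = 4895 kPa

P ≈ 4895 kPa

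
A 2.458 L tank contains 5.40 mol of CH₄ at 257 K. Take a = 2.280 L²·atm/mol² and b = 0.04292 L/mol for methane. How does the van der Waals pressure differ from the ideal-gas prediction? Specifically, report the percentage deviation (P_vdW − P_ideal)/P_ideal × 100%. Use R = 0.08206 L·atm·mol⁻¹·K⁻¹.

Ideal: P_ideal = nRT/V = (5.40)(0.08206)(257)/2.458 = 46.3315 atm
vdW: P = nRT/(V − nb) − a n²/V² = 113.883/2.22623 − 66.4848/6.04176 = 51.1551 − 11.0042 = 40.1509 atm
% deviation = (40.1509 − 46.3315)/46.3315 × 100% = -13.34%

-13.34 %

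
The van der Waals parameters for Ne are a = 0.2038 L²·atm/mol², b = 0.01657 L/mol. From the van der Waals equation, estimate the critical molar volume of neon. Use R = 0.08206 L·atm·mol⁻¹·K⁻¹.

For a van der Waals gas, V_m,c = 3b.
V_m,c = 3×0.01657 = 0.04971 L/mol

V_m,c ≈ 0.04971 L/mol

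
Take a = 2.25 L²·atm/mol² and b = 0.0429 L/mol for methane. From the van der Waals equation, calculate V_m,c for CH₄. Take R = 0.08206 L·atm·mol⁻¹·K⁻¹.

For a van der Waals gas, V_m,c = 3b.
V_m,c = 3×0.0429 = 0.1287 L/mol

V_m,c ≈ 0.1287 L/mol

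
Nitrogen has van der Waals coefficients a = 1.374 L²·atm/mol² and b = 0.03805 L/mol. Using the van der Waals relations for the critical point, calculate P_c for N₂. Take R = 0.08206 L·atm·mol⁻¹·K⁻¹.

P_c ≈ 35.15 atm

For a van der Waals gas, P_c = a/(27b²).
P_c = 1.374/(27×(0.03805)²) = 1.374/0.039091 = 35.15 atm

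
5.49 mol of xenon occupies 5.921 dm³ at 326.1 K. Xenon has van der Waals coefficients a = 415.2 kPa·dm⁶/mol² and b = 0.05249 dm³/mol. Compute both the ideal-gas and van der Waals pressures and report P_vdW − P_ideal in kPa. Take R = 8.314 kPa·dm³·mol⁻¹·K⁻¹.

Ideal: P_ideal = nRT/V = (5.49)(8.314)(326.1)/5.921 = 2513.84 kPa
vdW: P = nRT/(V − nb) − a n²/V² = 14884.5/5.63283 − 12514.2/35.0582 = 2642.46 − 356.955 = 2285.51 kPa
ΔP = 2285.51 − 2513.84 = -228.3 kPa

ΔP ≈ -228.3 kPa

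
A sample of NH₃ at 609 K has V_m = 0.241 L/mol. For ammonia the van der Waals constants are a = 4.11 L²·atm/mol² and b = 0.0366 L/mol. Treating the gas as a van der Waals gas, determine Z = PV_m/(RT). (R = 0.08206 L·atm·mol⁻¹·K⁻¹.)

P = RT/(V_m − b) − a/V_m² = (0.08206)(609)/(0.241 − 0.0366) − 4.11/(0.241)²
  = 49.975/0.20440 − 70.763 = 244.50 − 70.763 = 173.74 atm
Z = PV_m/(RT) = (173.74)(0.241)/((0.08206)(609)) = 41.871/49.975 = 0.8378

Z ≈ 0.8378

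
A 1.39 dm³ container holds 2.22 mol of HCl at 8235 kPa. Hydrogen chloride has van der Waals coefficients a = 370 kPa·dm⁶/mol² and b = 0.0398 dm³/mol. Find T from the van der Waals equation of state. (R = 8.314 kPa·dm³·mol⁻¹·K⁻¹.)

T = (P + a n²/V²)(V − nb)/(nR)
P + a n²/V² = 8235 + (370)(2.22)²/(1.39)² = 9178.8 kPa
V − nb = 1.39 − (2.22)(0.0398) = 1.3016 dm³
T = (9178.8)(1.3016)/((2.22)(8.314)) = 647.3 K

T ≈ 647.3 K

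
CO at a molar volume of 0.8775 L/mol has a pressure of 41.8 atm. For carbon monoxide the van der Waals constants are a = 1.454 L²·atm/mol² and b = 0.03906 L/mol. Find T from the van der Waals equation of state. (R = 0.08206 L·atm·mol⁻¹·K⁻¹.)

T ≈ 446.4 K

T = (P + a/V_m²)(V_m − b)/R
P + a/V_m² = 41.8 + 1.454/(0.8775)² = 43.688 atm
V_m − b = 0.8775 − 0.03906 = 0.83844 L/mol
T = (43.688)(0.83844)/0.08206 = 446.4 K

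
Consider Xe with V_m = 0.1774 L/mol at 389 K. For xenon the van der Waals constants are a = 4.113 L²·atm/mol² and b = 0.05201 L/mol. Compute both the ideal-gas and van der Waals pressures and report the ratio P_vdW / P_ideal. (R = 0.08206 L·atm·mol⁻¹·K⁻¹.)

P_vdW / P_ideal ≈ 0.6885

Ideal: P_ideal = RT/V_m = (0.08206)(389)/0.1774 = 179.940 atm
vdW: P = RT/(V_m − b) − a/V_m² = 31.9213/0.125390 − 4.113/0.0314708 = 254.576 − 130.693 = 123.883 atm
Ratio = 123.883/179.940 = 0.6885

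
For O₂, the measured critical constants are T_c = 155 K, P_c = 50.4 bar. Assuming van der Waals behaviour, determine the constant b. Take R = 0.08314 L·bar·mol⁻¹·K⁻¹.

From T_c = 8a/(27Rb) and P_c = a/(27b²): b = R T_c/(8 P_c).
b = (0.08314)(155)/(8×50.4) = 12.887/403.20 = 0.03196 L/mol

b ≈ 0.03196 L/mol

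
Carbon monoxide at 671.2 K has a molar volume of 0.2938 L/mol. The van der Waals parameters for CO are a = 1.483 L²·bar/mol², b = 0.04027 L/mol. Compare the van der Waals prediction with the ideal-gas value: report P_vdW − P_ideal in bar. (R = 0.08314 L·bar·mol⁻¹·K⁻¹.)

ΔP ≈ 12.99 bar

Ideal: P_ideal = RT/V_m = (0.08314)(671.2)/0.2938 = 189.937 bar
vdW: P = RT/(V_m − b) − a/V_m² = 55.8036/0.253530 − 1.483/0.0863184 = 220.106 − 17.1806 = 202.925 bar
ΔP = 202.925 − 189.937 = 12.99 bar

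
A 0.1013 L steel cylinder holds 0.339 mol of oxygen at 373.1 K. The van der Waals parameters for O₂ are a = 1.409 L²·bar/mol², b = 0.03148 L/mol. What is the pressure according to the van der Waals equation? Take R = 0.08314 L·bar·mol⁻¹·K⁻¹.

P ≈ 100.3 bar

P = nRT/(V − nb) − a n²/V²
nRT/(V − nb) = (0.339)(0.08314)(373.1)/(0.1013 − 0.339×0.03148) = 10.516/0.090628 = 116.03 bar
a n²/V² = (1.409)(0.339)²/(0.1013)² = 15.779 bar
P = 116.03 − 15.779 = 100.3 bar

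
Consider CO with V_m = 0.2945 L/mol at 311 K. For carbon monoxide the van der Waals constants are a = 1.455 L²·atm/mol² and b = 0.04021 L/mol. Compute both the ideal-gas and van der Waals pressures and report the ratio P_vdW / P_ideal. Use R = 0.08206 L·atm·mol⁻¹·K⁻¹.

P_vdW / P_ideal ≈ 0.9645

Ideal: P_ideal = RT/V_m = (0.08206)(311)/0.2945 = 86.6576 atm
vdW: P = RT/(V_m − b) − a/V_m² = 25.5207/0.254290 − 1.455/0.0867303 = 100.361 − 16.7761 = 83.585 atm
Ratio = 83.585/86.6576 = 0.9645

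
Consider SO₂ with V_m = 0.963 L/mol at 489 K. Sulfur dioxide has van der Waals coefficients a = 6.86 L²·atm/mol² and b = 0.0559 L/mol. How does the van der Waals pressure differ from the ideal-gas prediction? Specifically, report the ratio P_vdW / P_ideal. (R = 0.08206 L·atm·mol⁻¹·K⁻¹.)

P_vdW / P_ideal ≈ 0.8841

Ideal: P_ideal = RT/V_m = (0.08206)(489)/0.963 = 41.6691 atm
vdW: P = RT/(V_m − b) − a/V_m² = 40.1273/0.907100 − 6.86/0.927369 = 44.2369 − 7.39727 = 36.8396 atm
Ratio = 36.8396/41.6691 = 0.8841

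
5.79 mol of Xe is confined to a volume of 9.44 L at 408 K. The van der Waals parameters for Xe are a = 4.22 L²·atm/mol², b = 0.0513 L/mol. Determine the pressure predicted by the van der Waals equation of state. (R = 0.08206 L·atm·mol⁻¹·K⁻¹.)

P = nRT/(V − nb) − a n²/V²
nRT/(V − nb) = (5.79)(0.08206)(408)/(9.44 − 5.79×0.0513) = 193.85/9.1430 = 21.202 atm
a n²/V² = (4.22)(5.79)²/(9.44)² = 1.5875 atm
P = 21.202 − 1.5875 = 19.61 atm

P ≈ 19.61 atm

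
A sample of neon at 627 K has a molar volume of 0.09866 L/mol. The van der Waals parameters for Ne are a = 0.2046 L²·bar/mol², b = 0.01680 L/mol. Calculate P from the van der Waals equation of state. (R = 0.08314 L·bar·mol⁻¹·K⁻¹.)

P ≈ 615.8 bar

P = RT/(V_m − b) − a/V_m²
RT/(V_m − b) = (0.08314)(627)/(0.09866 − 0.01680) = 52.129/0.081860 = 636.81 bar
a/V_m² = 0.2046/(0.09866)² = 21.020 bar
P = 636.81 − 21.020 = 615.8 bar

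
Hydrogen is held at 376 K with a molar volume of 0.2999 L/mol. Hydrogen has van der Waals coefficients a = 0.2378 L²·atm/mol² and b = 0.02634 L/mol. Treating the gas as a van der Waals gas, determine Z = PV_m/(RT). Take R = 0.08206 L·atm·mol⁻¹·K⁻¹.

P = RT/(V_m − b) − a/V_m² = (0.08206)(376)/(0.2999 − 0.02634) − 0.2378/(0.2999)²
  = 30.855/0.27356 − 2.6440 = 112.79 − 2.6440 = 110.15 atm
Z = PV_m/(RT) = (110.15)(0.2999)/((0.08206)(376)) = 33.034/30.855 = 1.071

Z ≈ 1.071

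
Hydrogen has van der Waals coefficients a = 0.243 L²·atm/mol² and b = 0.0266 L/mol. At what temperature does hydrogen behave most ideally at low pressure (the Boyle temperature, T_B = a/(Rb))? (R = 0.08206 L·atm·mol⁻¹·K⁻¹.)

T_B ≈ 111.3 K

For a van der Waals gas the second virial coefficient B₂ = b − a/(RT) vanishes at T_B = a/(Rb).
T_B = 0.243/(0.08206×0.0266) = 0.243/0.0021828 = 111.3 K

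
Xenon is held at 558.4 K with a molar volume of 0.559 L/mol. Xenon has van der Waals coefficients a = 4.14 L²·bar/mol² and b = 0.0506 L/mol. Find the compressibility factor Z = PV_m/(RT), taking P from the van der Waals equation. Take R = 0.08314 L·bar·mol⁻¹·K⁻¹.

P = RT/(V_m − b) − a/V_m² = (0.08314)(558.4)/(0.559 − 0.0506) − 4.14/(0.559)²
  = 46.425/0.50840 − 13.249 = 91.316 − 13.249 = 78.067 bar
Z = PV_m/(RT) = (78.067)(0.559)/((0.08314)(558.4)) = 43.639/46.425 = 0.9400

Z ≈ 0.9400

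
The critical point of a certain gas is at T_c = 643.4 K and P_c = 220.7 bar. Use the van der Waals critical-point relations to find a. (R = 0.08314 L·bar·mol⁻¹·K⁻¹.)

From T_c = 8a/(27Rb) and P_c = a/(27b²): a = 27 R² T_c²/(64 P_c).
a = 27×(0.08314)²×(643.4)²/(64×220.7) = 77258/14125 = 5.470 L²·bar/mol²

a ≈ 5.470 L²·bar/mol²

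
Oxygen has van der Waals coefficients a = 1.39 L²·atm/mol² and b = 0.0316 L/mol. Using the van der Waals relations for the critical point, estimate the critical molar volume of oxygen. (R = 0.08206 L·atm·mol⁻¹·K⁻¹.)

For a van der Waals gas, V_m,c = 3b.
V_m,c = 3×0.0316 = 0.09480 L/mol

V_m,c ≈ 0.09480 L/mol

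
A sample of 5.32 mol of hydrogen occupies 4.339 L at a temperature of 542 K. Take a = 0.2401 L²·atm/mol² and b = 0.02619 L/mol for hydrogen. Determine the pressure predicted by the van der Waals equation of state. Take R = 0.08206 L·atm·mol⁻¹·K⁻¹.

P ≈ 55.98 atm

P = nRT/(V − nb) − a n²/V²
nRT/(V − nb) = (5.32)(0.08206)(542)/(4.339 − 5.32×0.02619) = 236.62/4.1997 = 56.342 atm
a n²/V² = (0.2401)(5.32)²/(4.339)² = 0.36094 atm
P = 56.342 − 0.36094 = 55.98 atm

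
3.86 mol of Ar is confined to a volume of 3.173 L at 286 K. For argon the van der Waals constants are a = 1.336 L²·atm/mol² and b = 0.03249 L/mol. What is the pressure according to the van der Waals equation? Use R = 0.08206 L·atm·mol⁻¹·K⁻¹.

P ≈ 27.75 atm

P = nRT/(V − nb) − a n²/V²
nRT/(V − nb) = (3.86)(0.08206)(286)/(3.173 − 3.86×0.03249) = 90.591/3.0476 = 29.725 atm
a n²/V² = (1.336)(3.86)²/(3.173)² = 1.9772 atm
P = 29.725 − 1.9772 = 27.75 atm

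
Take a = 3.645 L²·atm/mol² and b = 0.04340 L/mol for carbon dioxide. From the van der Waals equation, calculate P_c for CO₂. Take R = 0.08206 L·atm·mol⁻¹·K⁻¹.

For a van der Waals gas, P_c = a/(27b²).
P_c = 3.645/(27×(0.04340)²) = 3.645/0.050856 = 71.67 atm

P_c ≈ 71.67 atm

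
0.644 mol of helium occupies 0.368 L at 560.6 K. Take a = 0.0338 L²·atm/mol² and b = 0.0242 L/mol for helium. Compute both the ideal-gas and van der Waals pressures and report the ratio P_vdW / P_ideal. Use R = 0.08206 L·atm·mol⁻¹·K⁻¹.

Ideal: P_ideal = nRT/V = (0.644)(0.08206)(560.6)/0.368 = 80.5050 atm
vdW: P = nRT/(V − nb) − a n²/V² = 29.6258/0.352415 − 0.0140181/0.135424 = 84.0651 − 0.103513 = 83.9616 atm
Ratio = 83.9616/80.5050 = 1.043

P_vdW / P_ideal ≈ 1.043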